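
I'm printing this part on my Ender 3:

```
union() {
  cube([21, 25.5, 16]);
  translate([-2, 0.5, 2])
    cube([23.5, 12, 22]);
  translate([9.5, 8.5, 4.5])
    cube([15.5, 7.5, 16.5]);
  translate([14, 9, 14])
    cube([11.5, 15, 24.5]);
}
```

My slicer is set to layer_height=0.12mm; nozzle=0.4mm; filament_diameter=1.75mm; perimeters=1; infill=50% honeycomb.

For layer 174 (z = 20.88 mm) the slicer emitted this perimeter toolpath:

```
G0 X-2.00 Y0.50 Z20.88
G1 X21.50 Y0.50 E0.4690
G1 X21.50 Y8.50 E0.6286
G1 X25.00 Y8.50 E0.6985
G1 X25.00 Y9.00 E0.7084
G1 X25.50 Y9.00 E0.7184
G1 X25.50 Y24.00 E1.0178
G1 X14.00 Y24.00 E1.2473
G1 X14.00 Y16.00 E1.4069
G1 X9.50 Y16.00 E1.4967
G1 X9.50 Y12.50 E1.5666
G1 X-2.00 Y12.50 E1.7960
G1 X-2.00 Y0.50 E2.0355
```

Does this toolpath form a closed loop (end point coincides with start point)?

yes

Start point (G0): (-2.00, 0.50). End point (last G1): the path returns to the start — closed.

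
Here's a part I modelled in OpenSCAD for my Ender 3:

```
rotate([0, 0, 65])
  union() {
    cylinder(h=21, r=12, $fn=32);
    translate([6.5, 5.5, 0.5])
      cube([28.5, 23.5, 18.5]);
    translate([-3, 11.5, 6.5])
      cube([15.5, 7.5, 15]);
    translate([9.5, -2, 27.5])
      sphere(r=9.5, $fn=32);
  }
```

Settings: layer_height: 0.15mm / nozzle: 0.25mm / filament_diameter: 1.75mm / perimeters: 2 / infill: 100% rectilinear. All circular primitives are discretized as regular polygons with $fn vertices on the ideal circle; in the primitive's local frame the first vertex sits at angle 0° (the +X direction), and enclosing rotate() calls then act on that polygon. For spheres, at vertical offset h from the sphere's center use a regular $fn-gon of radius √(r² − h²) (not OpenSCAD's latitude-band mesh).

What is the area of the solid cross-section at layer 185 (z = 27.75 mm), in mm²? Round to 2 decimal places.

281.52 mm²

At z = 27.75 mm: the cylinder is not intersected at this z (z outside [0, 21]); the cube at (6.5, 5.5) does not reach this height (z outside [0.5, 19]); the cube at (-3, 11.5) does not reach this height (z outside [6.5, 21.5]); the r=9.5 sphere at (9.5, -2) slices to a regular 32-gon of circumradius 9.497 (√(r²−h²) with h=0.25 from center) (area = (32/2)·9.497²·sin(360°/32) = 281.52 mm²); Combining (union): only the r=9.5 sphere at (9.5, -2) is present, so the union is just that shape — area = 281.52 mm²; (rotated 65° about Z; rotation is an isometry so areas/perimeters/island counts are preserved). Overall, the cross-section is a single solid region. Net area = 281.52 mm².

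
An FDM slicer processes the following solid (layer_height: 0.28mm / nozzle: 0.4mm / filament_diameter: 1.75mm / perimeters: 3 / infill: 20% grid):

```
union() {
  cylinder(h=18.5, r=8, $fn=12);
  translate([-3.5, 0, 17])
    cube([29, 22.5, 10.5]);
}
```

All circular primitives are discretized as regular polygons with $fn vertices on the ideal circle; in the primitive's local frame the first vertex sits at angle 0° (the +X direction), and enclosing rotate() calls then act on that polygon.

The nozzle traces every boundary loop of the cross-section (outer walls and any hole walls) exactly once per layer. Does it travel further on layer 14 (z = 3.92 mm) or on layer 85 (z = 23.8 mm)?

layer 85 (z = 23.8 mm)

Layer 14 (z = 3.92): the r=8 cylinder gives a regular 12-gon of circumradius 8 (constant along its height) (perimeter = 2·12·8.000·sin(180°/12) = 49.69 mm); the cube at (-3.5, 0) is absent (z outside [17, 27.5]); Merging all regions: only the r=8 cylinder is present, so the union is just that shape — boundary = 49.69 mm. So its perimeter = 49.69 mm. Layer 85 (z = 23.8): the cylinder does not reach this height (z outside [0, 18.5]); the cube at (-3.5, 0) is present — its section is the full 29×22.5 rectangle (perimeter 103.00 mm); Taking the union: only the 29×22.5 cube at (-3.5, 0) is present, so the union is just that shape — boundary = 103.00 mm. So its perimeter = 103.00 mm. Layer 85 is larger (103.00 vs 49.69 mm).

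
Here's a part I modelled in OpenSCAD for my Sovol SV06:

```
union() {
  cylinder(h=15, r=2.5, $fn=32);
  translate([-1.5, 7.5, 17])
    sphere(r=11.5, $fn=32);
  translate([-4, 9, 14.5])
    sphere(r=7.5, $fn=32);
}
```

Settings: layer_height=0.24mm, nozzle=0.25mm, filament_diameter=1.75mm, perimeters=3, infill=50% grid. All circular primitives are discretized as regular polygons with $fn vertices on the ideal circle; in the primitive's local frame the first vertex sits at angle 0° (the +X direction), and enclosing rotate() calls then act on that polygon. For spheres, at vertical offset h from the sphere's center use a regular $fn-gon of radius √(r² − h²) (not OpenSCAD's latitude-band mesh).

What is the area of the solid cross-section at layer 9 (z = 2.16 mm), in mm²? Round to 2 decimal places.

At z = 2.16 mm: the r=2.5 cylinder gives a regular 32-gon of circumradius 2.5 (constant along its height) (area = (32/2)·2.500²·sin(360°/32) = 19.51 mm²); the sphere at (-1.5, 7.5) is absent (|z−center|=14.840 > r=11.5); the sphere at (-4, 9) is absent (|z−center|=12.340 > r=7.5); Taking the union: only the r=2.5 cylinder is present, so the union is just that shape — area = 19.51 mm². Overall, the cross-section is a single solid region. Net area = 19.51 mm².

19.51 mm²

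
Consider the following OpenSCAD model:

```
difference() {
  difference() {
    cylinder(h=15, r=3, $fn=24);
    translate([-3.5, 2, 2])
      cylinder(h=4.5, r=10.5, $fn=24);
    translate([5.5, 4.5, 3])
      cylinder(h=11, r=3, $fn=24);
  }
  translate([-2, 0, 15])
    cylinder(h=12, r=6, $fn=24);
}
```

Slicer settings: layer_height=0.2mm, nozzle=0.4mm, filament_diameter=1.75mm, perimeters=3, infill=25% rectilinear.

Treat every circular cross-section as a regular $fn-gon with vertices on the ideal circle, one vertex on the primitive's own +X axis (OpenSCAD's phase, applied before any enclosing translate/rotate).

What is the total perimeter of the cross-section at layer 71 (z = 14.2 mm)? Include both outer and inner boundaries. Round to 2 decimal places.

18.80 mm

At z = 14.2 mm: the r=3 cylinder contributes a regular 24-gon of circumradius 3 (perimeter = 2·24·3.000·sin(180°/24) = 18.80 mm); the cylinder at (-3.5, 2) is absent (z outside [2, 6.5]); the cylinder at (5.5, 4.5) is not intersected at this z (z outside [3, 14]); Taking the first minus the rest: none of the subtracted shapes is present at this height, so the r=3 cylinder is unchanged — boundary = 18.80 mm; the cylinder at (-2, 0) is not intersected at this z (z outside [15, 27]); After the difference (first − rest): none of the subtracted shapes is present at this height, so that combined region is unchanged — boundary = 18.80 mm. Overall, the cross-section is a single solid region. Total boundary length (outer) = 18.80 mm.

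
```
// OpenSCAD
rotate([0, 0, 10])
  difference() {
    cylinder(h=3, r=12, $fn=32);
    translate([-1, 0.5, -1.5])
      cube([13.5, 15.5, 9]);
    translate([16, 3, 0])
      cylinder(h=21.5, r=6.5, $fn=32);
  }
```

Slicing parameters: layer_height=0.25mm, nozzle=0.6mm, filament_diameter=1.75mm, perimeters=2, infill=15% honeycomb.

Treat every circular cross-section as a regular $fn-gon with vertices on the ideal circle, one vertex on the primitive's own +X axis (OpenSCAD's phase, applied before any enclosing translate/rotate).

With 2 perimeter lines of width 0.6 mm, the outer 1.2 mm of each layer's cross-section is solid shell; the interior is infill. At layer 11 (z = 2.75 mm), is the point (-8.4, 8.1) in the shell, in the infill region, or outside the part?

shell

At z = 2.75 mm: the r=12 cylinder contributes a regular 32-gon of circumradius 12; the cube at (-1, 0.5) (footprint 13.5×15.5) is included at this height; the r=6.5 cylinder at (16, 3) contributes a regular 32-gon of circumradius 6.5; After the difference (first − rest): starting from the r=12 cylinder, the 13.5×15.5 cube at (-1, 0.5) partially overlaps it — only the 117.84 mm² overlap (of its 209.25 mm²) is removed, clipping the outline; the r=6.5 cylinder at (16, 3) partially overlaps it — only the 2.81 mm² overlap (of its 131.88 mm²) is removed, clipping the outline — 1 connected region; (whole slice rotated 10° about Z — lengths, areas and connectivity unchanged). Overall, the cross-section is a single solid region. Undo the 10° rotation: the query point maps to (-6.866, 9.436) in the un-rotated model frame. The nearest boundary edge runs (-8.49, 8.49)→(-6.67, 9.98); distance from the point to it = 0.29 mm. The point is inside the cross-section, 0.29 mm from the nearest boundary — within the 1.2 mm shell band (2 × 0.6).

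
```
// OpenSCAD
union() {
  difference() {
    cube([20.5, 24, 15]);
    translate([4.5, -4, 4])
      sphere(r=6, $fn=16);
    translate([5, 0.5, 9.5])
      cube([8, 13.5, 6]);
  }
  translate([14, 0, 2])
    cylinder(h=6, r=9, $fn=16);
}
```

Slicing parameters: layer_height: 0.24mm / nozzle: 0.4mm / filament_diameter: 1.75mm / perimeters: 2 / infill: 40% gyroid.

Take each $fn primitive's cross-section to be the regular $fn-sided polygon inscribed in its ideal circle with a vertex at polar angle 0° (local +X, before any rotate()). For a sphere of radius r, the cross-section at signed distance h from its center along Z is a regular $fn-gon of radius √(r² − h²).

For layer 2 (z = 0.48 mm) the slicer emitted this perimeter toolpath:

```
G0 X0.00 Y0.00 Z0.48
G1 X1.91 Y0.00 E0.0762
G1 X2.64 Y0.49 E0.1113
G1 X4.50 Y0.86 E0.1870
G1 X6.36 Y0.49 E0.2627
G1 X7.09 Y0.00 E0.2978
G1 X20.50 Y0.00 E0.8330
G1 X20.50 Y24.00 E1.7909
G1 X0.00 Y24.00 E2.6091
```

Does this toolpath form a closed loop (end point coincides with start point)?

Start point (G0): (0.00, 0.00). End point (last G1): the path does not return to the start — open.

no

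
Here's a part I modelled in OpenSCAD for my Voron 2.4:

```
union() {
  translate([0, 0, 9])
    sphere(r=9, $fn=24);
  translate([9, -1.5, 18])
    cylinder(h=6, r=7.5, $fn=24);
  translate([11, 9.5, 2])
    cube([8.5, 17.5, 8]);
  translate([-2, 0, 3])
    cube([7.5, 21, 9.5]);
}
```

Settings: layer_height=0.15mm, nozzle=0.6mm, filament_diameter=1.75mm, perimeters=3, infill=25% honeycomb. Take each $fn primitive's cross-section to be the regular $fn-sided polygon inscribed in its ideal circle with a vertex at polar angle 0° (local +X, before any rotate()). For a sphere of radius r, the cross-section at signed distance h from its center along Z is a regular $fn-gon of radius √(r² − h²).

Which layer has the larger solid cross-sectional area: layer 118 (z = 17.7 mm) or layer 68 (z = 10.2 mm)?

layer 68 (z = 10.2 mm)

Layer 118 (z = 17.7): the sphere: section is a regular 24-gon, circumradius = √(r²−h²) = √(9²−8.7²) = 2.304 (area = (24/2)·2.304²·sin(360°/24) = 16.49 mm²); the cylinder at (9, -1.5) does not reach this height (z outside [18, 24]); the cube at (11, 9.5) does not reach this height (z outside [2, 10]); the cube at (-2, 0) is absent (z outside [3, 12.5]); Combining (union): only the r=9 sphere is present, so the union is just that shape — area = 16.49 mm². So its area = 16.49 mm². Layer 68 (z = 10.2): the sphere: section is a regular 24-gon, circumradius = √(r²−h²) = √(9²−1.2²) = 8.920 (area = (24/2)·8.920²·sin(360°/24) = 247.10 mm²); the cylinder at (9, -1.5) is not intersected at this z (z outside [18, 24]); the cube at (11, 9.5) is absent (z outside [2, 10]); the 7.5×21 cube at (-2, 0) contributes its full rectangle (area 157.50 mm²); Taking the union: the regions partially overlap — summed areas 404.60 mm² minus the doubly-counted overlap 63.01 mm² gives 341.59 mm² — area = 341.59 mm². So its area = 341.59 mm². Layer 68 is larger (341.59 vs 16.49 mm²).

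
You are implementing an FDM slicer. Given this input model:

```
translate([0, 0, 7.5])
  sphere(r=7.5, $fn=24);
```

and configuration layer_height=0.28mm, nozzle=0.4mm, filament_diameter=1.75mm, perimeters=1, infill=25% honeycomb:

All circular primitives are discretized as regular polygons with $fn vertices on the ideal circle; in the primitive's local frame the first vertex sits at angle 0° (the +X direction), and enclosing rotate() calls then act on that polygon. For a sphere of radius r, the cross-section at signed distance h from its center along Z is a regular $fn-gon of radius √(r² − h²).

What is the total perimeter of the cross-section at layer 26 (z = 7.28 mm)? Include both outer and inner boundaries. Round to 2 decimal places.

46.97 mm

At z = 7.28 mm: the r=7.5 sphere contributes a regular 24-gon of circumradius √(7.5²−0.22²) = 7.497 (perimeter = 2·24·7.497·sin(180°/24) = 46.97 mm). Overall, the cross-section is a single solid region. Total boundary length (outer) = 46.97 mm.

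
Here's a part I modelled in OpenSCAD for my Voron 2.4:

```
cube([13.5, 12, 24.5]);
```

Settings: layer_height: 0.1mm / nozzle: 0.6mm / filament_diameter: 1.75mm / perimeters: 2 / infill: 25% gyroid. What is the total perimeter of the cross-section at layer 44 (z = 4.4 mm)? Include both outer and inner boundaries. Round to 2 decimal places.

51.00 mm

At z = 4.4 mm: the cube (footprint 13.5×12) is included at this height (perimeter 51.00 mm). Overall, the cross-section is a single solid region. Total boundary length (outer) = 51.00 mm.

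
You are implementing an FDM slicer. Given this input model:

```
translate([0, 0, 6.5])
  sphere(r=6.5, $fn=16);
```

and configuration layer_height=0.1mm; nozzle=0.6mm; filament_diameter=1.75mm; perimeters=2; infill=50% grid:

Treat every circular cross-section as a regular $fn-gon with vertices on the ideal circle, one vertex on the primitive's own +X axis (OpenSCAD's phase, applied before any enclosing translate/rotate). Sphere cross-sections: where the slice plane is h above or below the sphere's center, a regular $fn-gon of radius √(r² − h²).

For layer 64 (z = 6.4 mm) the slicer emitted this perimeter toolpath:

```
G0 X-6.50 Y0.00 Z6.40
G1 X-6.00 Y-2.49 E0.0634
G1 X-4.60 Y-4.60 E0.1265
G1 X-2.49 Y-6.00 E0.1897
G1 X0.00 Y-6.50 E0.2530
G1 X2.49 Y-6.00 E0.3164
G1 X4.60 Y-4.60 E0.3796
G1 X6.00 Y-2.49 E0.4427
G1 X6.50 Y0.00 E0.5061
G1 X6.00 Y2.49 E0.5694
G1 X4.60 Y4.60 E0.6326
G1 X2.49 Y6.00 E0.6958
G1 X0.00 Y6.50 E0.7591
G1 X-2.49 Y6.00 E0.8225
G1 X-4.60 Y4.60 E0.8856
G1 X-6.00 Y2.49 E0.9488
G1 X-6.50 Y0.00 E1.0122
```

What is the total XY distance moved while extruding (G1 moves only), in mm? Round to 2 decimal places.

40.58 mm

Sum the Euclidean lengths of each G1 segment: total = 40.58 mm.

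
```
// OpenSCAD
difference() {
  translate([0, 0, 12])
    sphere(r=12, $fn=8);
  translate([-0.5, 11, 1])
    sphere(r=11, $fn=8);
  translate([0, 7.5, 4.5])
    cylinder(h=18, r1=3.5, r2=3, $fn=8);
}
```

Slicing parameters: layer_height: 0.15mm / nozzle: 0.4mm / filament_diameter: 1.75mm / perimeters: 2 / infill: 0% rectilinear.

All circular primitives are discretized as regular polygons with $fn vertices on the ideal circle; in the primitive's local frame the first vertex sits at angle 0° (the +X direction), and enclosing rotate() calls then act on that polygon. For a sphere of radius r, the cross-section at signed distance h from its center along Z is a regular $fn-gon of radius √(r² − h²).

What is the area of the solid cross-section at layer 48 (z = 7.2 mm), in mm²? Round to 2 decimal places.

At z = 7.2 mm: the sphere: section is a regular 8-gon, circumradius = √(r²−h²) = √(12²−4.8²) = 10.998 (area = (8/2)·10.998²·sin(360°/8) = 342.13 mm²); the r=11 sphere at (-0.5, 11) slices to a regular 8-gon of circumradius 9.086 (√(r²−h²) with h=6.2 from center) (area = (8/2)·9.086²·sin(360°/8) = 233.51 mm²); the cone at (0, 7.5) contributes a regular 8-gon of circumradius 3.425 (interpolated between r1=3.5 and r2=3 at t=0.150) (area = (8/2)·3.425²·sin(360°/8) = 33.18 mm²); Subtracting the remaining from the first: starting from the r=12 sphere (342.13 mm²), the r=11 sphere at (-0.5, 11) partially overlaps it — only the 87.36 mm² overlap (of its 233.51 mm²) is removed, clipping the outline; the cone at (0, 7.5) misses the remaining region (no effect) — area = 254.77 mm². Overall, the cross-section is a single solid region. Net area = 254.77 mm².

254.77 mm²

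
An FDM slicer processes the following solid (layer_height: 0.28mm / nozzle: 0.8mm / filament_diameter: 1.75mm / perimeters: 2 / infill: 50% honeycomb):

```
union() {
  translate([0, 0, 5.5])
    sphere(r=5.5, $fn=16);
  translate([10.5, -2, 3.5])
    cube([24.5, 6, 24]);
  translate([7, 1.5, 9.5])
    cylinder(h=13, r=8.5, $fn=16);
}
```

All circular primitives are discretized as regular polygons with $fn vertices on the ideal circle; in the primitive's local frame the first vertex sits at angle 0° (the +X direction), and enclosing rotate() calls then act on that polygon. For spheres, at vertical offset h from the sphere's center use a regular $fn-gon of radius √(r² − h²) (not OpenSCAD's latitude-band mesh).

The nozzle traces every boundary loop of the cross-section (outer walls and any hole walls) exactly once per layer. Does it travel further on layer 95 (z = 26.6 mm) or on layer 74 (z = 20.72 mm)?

Layer 95 (z = 26.6): the sphere is not intersected at this z (|z−center|=21.100 > r=5.5); the 24.5×6 cube at (10.5, -2) contributes its full rectangle (perimeter 61.00 mm); the cylinder at (7, 1.5) does not reach this height (z outside [9.5, 22.5]); Combining (union): only the 24.5×6 cube at (10.5, -2) is present, so the union is just that shape — boundary = 61.00 mm. So its perimeter = 61.00 mm. Layer 74 (z = 20.72): the sphere does not reach this height (|z−center|=15.220 > r=5.5); the cube at (10.5, -2) is present — its section is the full 24.5×6 rectangle (perimeter 61.00 mm); the cylinder at (7, 1.5): section is a regular 16-gon, circumradius r=8.5 (perimeter = 2·16·8.500·sin(180°/16) = 53.06 mm); Merging all regions: the regions partially overlap (shared area 28.15 mm²), so the edge portions inside another operand are dropped and the merged outline is re-measured after clipping — boundary = 93.21 mm. So its perimeter = 93.21 mm. Layer 74 is larger (93.21 vs 61.00 mm).

layer 74 (z = 20.72 mm)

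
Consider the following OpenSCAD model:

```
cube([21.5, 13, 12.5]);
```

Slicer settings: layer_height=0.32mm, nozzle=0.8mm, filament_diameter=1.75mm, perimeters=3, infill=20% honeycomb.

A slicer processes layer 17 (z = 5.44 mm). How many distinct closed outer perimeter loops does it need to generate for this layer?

1

At z = 5.44 mm: the cube is present — its section is the full 21.5×13 rectangle. The result has 1 disconnected region.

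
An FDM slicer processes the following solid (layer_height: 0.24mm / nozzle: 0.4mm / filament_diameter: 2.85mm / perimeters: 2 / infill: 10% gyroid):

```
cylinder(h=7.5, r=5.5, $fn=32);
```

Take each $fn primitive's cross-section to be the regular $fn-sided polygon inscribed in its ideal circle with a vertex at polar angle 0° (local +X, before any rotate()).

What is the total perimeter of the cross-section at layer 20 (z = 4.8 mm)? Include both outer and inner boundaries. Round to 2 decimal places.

At z = 4.8 mm: the r=5.5 cylinder gives a regular 32-gon of circumradius 5.5 (constant along its height) (perimeter = 2·32·5.500·sin(180°/32) = 34.50 mm). Overall, the cross-section is a single solid region. Total boundary length (outer) = 34.50 mm.

34.50 mm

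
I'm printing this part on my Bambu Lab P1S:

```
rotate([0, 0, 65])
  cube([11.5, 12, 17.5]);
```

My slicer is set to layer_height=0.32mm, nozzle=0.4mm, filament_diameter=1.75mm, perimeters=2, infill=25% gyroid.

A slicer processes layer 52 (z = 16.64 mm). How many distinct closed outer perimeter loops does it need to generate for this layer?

1

At z = 16.64 mm: the cube (footprint 11.5×12) is included at this height; (rotated 65° about Z; rotation is an isometry so areas/perimeters/island counts are preserved). The result has 1 disconnected region.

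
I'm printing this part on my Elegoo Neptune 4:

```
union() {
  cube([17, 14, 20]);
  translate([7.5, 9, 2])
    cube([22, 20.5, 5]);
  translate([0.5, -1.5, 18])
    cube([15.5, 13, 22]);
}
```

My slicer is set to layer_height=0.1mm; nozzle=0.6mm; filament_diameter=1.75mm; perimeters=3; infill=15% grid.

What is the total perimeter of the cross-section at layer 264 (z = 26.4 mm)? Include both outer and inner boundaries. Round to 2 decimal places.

At z = 26.4 mm: the cube does not reach this height (z outside [0, 20]); the cube at (7.5, 9) is absent (z outside [2, 7]); the 15.5×13 cube at (0.5, -1.5) contributes its full rectangle (perimeter 57.00 mm); Combining (union): only the 15.5×13 cube at (0.5, -1.5) is present, so the union is just that shape — boundary = 57.00 mm. Overall, the cross-section is a single solid region. Total boundary length (outer) = 57.00 mm.

57.00 mm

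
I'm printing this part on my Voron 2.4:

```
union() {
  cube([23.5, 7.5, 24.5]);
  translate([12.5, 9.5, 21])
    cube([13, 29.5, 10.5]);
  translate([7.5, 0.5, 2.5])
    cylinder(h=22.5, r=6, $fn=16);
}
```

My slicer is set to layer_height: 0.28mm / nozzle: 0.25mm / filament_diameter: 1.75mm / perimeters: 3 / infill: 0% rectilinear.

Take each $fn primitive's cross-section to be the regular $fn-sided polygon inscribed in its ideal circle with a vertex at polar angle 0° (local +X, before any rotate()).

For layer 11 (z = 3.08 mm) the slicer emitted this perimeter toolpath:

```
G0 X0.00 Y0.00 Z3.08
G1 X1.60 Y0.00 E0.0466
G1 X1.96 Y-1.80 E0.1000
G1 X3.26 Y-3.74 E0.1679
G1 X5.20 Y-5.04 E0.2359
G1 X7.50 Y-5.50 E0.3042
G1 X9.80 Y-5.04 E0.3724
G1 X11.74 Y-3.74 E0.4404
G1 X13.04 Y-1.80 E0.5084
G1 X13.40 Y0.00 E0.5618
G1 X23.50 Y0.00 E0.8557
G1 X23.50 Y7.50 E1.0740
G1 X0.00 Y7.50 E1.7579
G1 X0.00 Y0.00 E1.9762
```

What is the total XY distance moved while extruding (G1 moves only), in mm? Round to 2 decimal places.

Sum the Euclidean lengths of each G1 segment: total = 67.90 mm.

67.90 mm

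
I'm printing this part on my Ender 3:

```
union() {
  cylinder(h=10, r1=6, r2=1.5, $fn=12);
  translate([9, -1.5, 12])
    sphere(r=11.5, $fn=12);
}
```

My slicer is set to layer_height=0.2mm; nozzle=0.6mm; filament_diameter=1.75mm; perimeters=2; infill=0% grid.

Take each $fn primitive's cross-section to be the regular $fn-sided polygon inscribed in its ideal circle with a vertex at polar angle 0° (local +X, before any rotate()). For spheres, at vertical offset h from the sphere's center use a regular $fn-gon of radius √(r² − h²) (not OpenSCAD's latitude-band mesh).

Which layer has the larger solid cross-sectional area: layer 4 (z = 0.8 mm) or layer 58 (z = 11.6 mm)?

Layer 4 (z = 0.8): the cone: at t=0.080 of its height the radius interpolates to r₁+(r₂−r₁)t = 5.640, giving a regular 12-gon of that circumradius (area = (12/2)·5.640²·sin(360°/12) = 95.43 mm²); the r=11.5 sphere at (9, -1.5) contributes a regular 12-gon of circumradius √(11.5²−11.2²) = 2.610 (area = (12/2)·2.610²·sin(360°/12) = 20.43 mm²); Merging all regions: the 2 present regions are separate (no shared area or edge), so areas and boundary lengths simply add and each stays a separate island — area = 115.86 mm². So its area = 115.86 mm². Layer 58 (z = 11.6): the cone does not reach this height (z outside [0, 10]); the r=11.5 sphere at (9, -1.5) slices to a regular 12-gon of circumradius 11.493 (√(r²−h²) with h=0.4 from center) (area = (12/2)·11.493²·sin(360°/12) = 396.27 mm²); Combining (union): only the r=11.5 sphere at (9, -1.5) is present, so the union is just that shape — area = 396.27 mm². So its area = 396.27 mm². Layer 58 is larger (396.27 vs 115.86 mm²).

layer 58 (z = 11.6 mm)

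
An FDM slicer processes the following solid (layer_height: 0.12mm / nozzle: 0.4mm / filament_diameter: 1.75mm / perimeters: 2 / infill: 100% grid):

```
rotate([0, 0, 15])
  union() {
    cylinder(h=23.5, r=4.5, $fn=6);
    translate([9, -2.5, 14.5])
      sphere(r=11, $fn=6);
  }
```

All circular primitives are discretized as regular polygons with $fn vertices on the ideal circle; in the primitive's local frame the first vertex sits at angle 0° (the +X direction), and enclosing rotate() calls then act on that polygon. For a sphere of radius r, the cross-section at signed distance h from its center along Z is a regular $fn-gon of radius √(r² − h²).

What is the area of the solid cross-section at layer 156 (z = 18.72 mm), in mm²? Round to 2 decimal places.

At z = 18.72 mm: the r=4.5 cylinder contributes a regular 6-gon of circumradius 4.5 (area = (6/2)·4.500²·sin(360°/6) = 52.61 mm²); the r=11 sphere at (9, -2.5) contributes a regular 6-gon of circumradius √(11²−4.22²) = 10.158 (area = (6/2)·10.158²·sin(360°/6) = 268.10 mm²); Merging all regions: the regions partially overlap — summed areas 320.71 mm² minus the doubly-counted overlap 22.99 mm² gives 297.72 mm² — area = 297.72 mm²; (whole slice rotated 15° about Z — lengths, areas and connectivity unchanged). Overall, the cross-section is a single solid region. Net area = 297.72 mm².

297.72 mm²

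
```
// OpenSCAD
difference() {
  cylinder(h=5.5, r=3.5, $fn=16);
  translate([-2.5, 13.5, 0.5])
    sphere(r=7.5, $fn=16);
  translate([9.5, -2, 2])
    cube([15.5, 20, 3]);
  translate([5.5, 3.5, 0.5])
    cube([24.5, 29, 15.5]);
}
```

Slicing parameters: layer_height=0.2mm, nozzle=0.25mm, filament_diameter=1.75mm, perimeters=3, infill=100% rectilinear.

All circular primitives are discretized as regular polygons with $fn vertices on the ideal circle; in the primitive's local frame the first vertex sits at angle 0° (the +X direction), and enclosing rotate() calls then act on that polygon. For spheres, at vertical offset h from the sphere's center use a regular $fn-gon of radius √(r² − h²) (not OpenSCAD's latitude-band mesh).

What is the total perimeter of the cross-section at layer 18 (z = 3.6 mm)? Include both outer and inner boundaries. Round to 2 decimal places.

21.85 mm

At z = 3.6 mm: the r=3.5 cylinder contributes a regular 16-gon of circumradius 3.5 (perimeter = 2·16·3.500·sin(180°/16) = 21.85 mm); the r=7.5 sphere at (-2.5, 13.5) contributes a regular 16-gon of circumradius √(7.5²−3.1²) = 6.829 (perimeter = 2·16·6.829·sin(180°/16) = 42.63 mm); the cube at (9.5, -2) (footprint 15.5×20) is included at this height (perimeter 71.00 mm); the cube at (5.5, 3.5) is present — its section is the full 24.5×29 rectangle (perimeter 107.00 mm); Subtracting the remaining from the first: starting from the r=3.5 cylinder, the r=7.5 sphere at (-2.5, 13.5) misses the remaining region (no effect); the 15.5×20 cube at (9.5, -2) misses the remaining region (no effect); the 24.5×29 cube at (5.5, 3.5) misses the remaining region (no effect) — boundary = 21.85 mm. Overall, the cross-section is a single solid region. Total boundary length (outer) = 21.85 mm.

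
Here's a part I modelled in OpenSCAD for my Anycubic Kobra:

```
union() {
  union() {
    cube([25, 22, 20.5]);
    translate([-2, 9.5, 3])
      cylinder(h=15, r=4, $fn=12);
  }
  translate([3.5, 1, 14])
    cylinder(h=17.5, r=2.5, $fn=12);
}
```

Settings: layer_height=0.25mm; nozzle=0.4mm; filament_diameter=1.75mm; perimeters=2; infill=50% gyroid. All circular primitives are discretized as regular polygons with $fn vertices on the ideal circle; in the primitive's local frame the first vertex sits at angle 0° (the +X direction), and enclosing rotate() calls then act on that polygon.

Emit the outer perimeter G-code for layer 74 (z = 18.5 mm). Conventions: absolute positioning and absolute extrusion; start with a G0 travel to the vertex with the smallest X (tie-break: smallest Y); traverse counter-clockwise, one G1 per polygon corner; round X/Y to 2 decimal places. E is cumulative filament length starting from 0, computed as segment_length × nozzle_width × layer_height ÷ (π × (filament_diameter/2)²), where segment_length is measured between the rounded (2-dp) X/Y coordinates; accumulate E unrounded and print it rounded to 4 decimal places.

G0 X0.00 Y0.00 Z18.50
G1 X1.27 Y0.00 E0.0528
G1 X1.33 Y-0.25 E0.0635
G1 X2.25 Y-1.17 E0.1176
G1 X3.50 Y-1.50 E0.1713
G1 X4.75 Y-1.17 E0.2251
G1 X5.67 Y-0.25 E0.2792
G1 X5.73 Y0.00 E0.2899
G1 X25.00 Y0.00 E1.0910
G1 X25.00 Y22.00 E2.0057
G1 X0.00 Y22.00 E3.0450
G1 X0.00 Y0.00 E3.9597

At z = 18.5 mm: the cube is present — its section is the full 25×22 rectangle; the cylinder at (-2, 9.5) does not reach this height (z outside [3, 18]); Combining (union): only the 25×22 cube is present, so the union is just that shape — 1 connected region; the r=2.5 cylinder at (3.5, 1) contributes a regular 12-gon of circumradius 2.5; Combining (union): the regions partially overlap (shared area 14.11 mm²), so overlapping operands fuse into one piece — 1 connected region. The outline is a single polygon with 11 vertices. Extrusion per mm of travel: 0.4 × 0.25 / (π × 0.875²) = 0.041575. Accumulating E over each segment gives final E = 3.9597.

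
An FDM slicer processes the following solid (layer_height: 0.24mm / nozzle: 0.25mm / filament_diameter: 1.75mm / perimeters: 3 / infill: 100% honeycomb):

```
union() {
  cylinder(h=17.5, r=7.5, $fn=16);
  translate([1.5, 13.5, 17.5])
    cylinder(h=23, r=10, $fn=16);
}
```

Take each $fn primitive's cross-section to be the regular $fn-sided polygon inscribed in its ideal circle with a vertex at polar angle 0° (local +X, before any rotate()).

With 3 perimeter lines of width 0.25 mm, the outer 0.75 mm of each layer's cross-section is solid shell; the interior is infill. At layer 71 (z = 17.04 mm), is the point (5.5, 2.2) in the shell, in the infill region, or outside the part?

At z = 17.04 mm: the cylinder: section is a regular 16-gon, circumradius r=7.5; the cylinder at (1.5, 13.5) does not reach this height (z outside [17.5, 40.5]); Combining (union): only the r=7.5 cylinder is present, so the union is just that shape — 1 connected region. Overall, the cross-section is a single solid region. The nearest boundary edge runs (7.50, 0.00)→(6.93, 2.87); distance from the point to it = 1.53 mm. The point is inside the cross-section and 1.53 mm from the nearest boundary — more than the 0.75 mm shell width (3 × 0.25), so it's in the infill interior.

infill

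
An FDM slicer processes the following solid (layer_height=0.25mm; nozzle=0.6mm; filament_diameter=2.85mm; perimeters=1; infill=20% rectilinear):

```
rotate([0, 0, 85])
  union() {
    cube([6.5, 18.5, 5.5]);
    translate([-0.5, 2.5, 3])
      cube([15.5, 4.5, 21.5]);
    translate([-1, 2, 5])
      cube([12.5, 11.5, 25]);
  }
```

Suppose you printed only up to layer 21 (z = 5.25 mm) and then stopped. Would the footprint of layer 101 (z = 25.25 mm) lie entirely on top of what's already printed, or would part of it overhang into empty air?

Compare the two slices. At z = 5.25: the cube (footprint 6.5×18.5) is included at this height (area 120.25 mm²); the cube at (-0.5, 2.5) is present — its section is the full 15.5×4.5 rectangle (area 69.75 mm²); the cube at (-1, 2) is present — its section is the full 12.5×11.5 rectangle (area 143.75 mm²); Combining (union): the regions partially overlap — summed areas 333.75 mm² minus the doubly-counted overlap 128.75 mm² gives 205.00 mm² — area = 205.00 mm²; (rotated 85° about Z; rotation is an isometry so areas/perimeters/island counts are preserved). At z = 25.25: the cube does not reach this height (z outside [0, 5.5]); the cube at (-0.5, 2.5) does not reach this height (z outside [3, 24.5]); the cube at (-1, 2) (footprint 12.5×11.5) is included at this height (area 143.75 mm²); Taking the union: only the 12.5×11.5 cube at (-1, 2) is present, so the union is just that shape — area = 143.75 mm²; (rotated 85° about Z; rotation is an isometry so areas/perimeters/island counts are preserved). Checking containment: the cross-section at z = 25.25 is a subset of the cross-section at z = 5.25.

entirely on top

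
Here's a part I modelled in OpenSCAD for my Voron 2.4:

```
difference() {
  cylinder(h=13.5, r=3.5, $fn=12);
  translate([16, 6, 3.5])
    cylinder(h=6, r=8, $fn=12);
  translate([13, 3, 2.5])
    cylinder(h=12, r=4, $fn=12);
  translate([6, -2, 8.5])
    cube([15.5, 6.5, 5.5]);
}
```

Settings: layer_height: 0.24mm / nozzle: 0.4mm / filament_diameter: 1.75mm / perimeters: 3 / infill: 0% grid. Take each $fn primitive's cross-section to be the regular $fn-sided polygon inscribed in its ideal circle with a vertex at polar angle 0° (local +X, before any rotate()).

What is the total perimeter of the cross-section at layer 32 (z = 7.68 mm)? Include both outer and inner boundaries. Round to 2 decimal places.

At z = 7.68 mm: the cylinder: section is a regular 12-gon, circumradius r=3.5 (perimeter = 2·12·3.500·sin(180°/12) = 21.74 mm); the r=8 cylinder at (16, 6) contributes a regular 12-gon of circumradius 8 (perimeter = 2·12·8.000·sin(180°/12) = 49.69 mm); the cylinder at (13, 3): section is a regular 12-gon, circumradius r=4 (perimeter = 2·12·4.000·sin(180°/12) = 24.85 mm); the cube at (6, -2) is not intersected at this z (z outside [8.5, 14]); After the difference (first − rest): starting from the r=3.5 cylinder, the r=8 cylinder at (16, 6) misses the remaining region (no effect); the r=4 cylinder at (13, 3) misses the remaining region (no effect) — boundary = 21.74 mm. Overall, the cross-section is a single solid region. Total boundary length (outer) = 21.74 mm.

21.74 mm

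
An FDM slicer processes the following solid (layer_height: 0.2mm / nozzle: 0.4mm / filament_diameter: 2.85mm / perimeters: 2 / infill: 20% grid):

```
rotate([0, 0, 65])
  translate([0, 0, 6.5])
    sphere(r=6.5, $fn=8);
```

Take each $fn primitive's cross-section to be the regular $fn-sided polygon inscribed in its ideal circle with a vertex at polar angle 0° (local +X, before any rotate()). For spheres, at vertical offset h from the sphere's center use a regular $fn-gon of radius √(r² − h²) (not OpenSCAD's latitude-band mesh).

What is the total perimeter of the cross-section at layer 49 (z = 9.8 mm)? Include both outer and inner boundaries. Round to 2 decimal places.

34.29 mm

At z = 9.8 mm: the sphere: section is a regular 8-gon, circumradius = √(r²−h²) = √(6.5²−3.3²) = 5.600 (perimeter = 2·8·5.600·sin(180°/8) = 34.29 mm); (whole slice rotated 65° about Z — lengths, areas and connectivity unchanged). Overall, the cross-section is a single solid region. Total boundary length (outer) = 34.29 mm.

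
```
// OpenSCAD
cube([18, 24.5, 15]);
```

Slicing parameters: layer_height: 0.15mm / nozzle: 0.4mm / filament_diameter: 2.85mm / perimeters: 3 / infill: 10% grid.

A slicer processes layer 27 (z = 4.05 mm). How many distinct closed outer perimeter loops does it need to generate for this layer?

At z = 4.05 mm: the cube (footprint 18×24.5) is included at this height. The result has 1 disconnected region.

1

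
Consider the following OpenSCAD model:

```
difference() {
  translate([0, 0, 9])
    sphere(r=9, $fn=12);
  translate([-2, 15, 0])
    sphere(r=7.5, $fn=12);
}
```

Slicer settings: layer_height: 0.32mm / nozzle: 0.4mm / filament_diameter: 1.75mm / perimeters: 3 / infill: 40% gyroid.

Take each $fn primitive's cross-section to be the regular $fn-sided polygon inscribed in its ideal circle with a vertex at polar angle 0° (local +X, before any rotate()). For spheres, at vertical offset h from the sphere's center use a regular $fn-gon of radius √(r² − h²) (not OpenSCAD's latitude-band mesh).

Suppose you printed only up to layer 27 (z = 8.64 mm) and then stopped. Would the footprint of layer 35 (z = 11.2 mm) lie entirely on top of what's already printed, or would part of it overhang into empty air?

entirely on top

Compare the two slices. At z = 8.64: the r=9 sphere contributes a regular 12-gon of circumradius √(9²−0.36²) = 8.993 (area = (12/2)·8.993²·sin(360°/12) = 242.61 mm²); the sphere at (-2, 15) is absent (|z−center|=8.640 > r=7.5); Subtracting the remaining from the first: none of the subtracted shapes is present at this height, so the r=9 sphere is unchanged — area = 242.61 mm². At z = 11.2: the r=9 sphere contributes a regular 12-gon of circumradius √(9²−2.2²) = 8.727 (area = (12/2)·8.727²·sin(360°/12) = 228.48 mm²); the sphere at (-2, 15) is not intersected at this z (|z−center|=11.200 > r=7.5); After the difference (first − rest): none of the subtracted shapes is present at this height, so the r=9 sphere is unchanged — area = 228.48 mm². Checking containment: the cross-section at z = 11.2 is a subset of the cross-section at z = 8.64.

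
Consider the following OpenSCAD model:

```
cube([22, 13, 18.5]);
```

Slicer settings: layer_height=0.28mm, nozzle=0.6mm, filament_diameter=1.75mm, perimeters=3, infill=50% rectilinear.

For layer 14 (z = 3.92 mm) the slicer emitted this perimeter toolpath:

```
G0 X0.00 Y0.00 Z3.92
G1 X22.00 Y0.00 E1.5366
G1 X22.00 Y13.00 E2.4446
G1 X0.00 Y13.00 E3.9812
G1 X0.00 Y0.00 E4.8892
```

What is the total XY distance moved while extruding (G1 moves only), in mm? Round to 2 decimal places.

Sum the Euclidean lengths of each G1 segment: total = 70.00 mm.

70.00 mm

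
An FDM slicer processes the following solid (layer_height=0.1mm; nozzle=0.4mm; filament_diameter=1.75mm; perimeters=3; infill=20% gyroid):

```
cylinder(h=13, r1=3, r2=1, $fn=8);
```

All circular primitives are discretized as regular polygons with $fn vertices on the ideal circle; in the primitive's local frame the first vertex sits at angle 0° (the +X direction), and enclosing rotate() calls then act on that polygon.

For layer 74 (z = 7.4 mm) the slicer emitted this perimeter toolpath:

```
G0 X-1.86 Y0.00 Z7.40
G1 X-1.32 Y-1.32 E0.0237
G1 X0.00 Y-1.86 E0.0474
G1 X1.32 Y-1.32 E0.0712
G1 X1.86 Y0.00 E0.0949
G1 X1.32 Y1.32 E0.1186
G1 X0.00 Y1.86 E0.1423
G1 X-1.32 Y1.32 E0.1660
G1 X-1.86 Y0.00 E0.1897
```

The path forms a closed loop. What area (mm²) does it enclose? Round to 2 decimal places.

Apply the shoelace formula to the sequence of (X, Y) vertices; enclosed area = 9.82 mm².

9.82 mm²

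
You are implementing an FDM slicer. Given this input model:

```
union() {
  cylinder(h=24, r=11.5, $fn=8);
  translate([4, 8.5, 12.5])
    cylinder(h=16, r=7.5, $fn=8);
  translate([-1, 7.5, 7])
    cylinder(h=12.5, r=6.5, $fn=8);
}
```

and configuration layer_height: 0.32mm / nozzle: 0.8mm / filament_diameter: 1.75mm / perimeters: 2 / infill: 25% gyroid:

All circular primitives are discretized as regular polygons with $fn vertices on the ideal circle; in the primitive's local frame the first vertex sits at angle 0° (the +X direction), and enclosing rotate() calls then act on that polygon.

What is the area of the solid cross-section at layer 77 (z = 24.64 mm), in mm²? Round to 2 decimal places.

159.10 mm²

At z = 24.64 mm: the cylinder is not intersected at this z (z outside [0, 24]); the r=7.5 cylinder at (4, 8.5) gives a regular 8-gon of circumradius 7.5 (constant along its height) (area = (8/2)·7.500²·sin(360°/8) = 159.10 mm²); the cylinder at (-1, 7.5) is not intersected at this z (z outside [7, 19.5]); Combining (union): only the r=7.5 cylinder at (4, 8.5) is present, so the union is just that shape — area = 159.10 mm². Overall, the cross-section is a single solid region. Net area = 159.10 mm².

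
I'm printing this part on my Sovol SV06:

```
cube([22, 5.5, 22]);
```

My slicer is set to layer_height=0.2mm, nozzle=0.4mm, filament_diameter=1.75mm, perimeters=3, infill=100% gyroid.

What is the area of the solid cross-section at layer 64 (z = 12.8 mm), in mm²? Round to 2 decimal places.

121.00 mm²

At z = 12.8 mm: the 22×5.5 cube contributes its full rectangle (area 121.00 mm²). Overall, the cross-section is a single solid region. Net area = 121.00 mm².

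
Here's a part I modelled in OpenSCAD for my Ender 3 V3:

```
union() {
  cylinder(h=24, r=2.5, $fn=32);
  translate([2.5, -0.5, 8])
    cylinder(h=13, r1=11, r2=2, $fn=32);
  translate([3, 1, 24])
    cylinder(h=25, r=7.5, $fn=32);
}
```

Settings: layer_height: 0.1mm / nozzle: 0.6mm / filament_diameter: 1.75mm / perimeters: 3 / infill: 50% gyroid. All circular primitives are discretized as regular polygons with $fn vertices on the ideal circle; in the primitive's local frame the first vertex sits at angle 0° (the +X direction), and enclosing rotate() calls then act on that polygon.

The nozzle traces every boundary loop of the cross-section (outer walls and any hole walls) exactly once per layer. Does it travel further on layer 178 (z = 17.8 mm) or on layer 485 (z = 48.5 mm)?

Layer 178 (z = 17.8): the r=2.5 cylinder contributes a regular 32-gon of circumradius 2.5 (perimeter = 2·32·2.500·sin(180°/32) = 15.68 mm); the cone at (2.5, -0.5): at t=0.754 of its height the radius interpolates to r₁+(r₂−r₁)t = 4.215, giving a regular 32-gon of that circumradius (perimeter = 2·32·4.215·sin(180°/32) = 26.44 mm); the cylinder at (3, 1) is not intersected at this z (z outside [24, 49]); Combining (union): the regions partially overlap (shared area 16.59 mm²), so the edge portions inside another operand are dropped and the merged outline is re-measured after clipping — boundary = 27.42 mm. So its perimeter = 27.42 mm. Layer 485 (z = 48.5): the cylinder is not intersected at this z (z outside [0, 24]); the cone at (2.5, -0.5) is not intersected at this z (z outside [8, 21]); the r=7.5 cylinder at (3, 1) gives a regular 32-gon of circumradius 7.5 (constant along its height) (perimeter = 2·32·7.500·sin(180°/32) = 47.05 mm); Combining (union): only the r=7.5 cylinder at (3, 1) is present, so the union is just that shape — boundary = 47.05 mm. So its perimeter = 47.05 mm. Layer 485 is larger (47.05 vs 27.42 mm).

layer 485 (z = 48.5 mm)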